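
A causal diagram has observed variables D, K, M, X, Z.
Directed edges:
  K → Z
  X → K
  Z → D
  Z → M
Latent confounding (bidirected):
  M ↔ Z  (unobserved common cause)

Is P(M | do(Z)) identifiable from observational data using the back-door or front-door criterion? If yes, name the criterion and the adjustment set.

desc(Z)\{Z}={D,M}; candidates ⊆ {K,X}.
Z↔M: latent back-door arc(s) into Z.
size 0: {}; under {} Z still reaches {K,M,X} ∋ M.
size 1: {K}, {X}; under {K} Z still reaches {M} ∋ M.
size 2: {K,X}; under {K,X} Z still reaches {M} ∋ M.
Z↔M cannot be blocked by any observed set — no back-door set.
No mediator lies on a directed Z→…→M path.
Neither criterion identifies P(M|do(Z)) in this graph.

P(M|do(Z)): not identifiable (no BD/FD set).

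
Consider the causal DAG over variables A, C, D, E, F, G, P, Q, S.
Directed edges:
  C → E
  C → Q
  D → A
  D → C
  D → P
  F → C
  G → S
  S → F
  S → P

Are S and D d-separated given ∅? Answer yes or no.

Yes — S ⊥ D | ∅.

Bayes-Ball from S | ∅ reaches {C,E,F,G,P,Q}.
D ∉ reach(S|∅) ⇒ S ⊥ D | ∅.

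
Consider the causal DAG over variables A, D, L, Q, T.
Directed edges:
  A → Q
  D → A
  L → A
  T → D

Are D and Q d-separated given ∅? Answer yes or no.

Bayes-Ball from D | ∅ reaches {A,Q,T}.
Q ∈ reach(D|∅) ⇒ D ⊥̸ Q | ∅.

No — D and Q are d-connected given ∅.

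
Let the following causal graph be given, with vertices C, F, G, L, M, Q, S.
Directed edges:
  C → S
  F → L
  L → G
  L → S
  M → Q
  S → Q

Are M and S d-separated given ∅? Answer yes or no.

Yes — M ⊥ S | ∅.

Bayes-Ball from M | ∅ reaches {Q}.
S ∉ reach(M|∅) ⇒ M ⊥ S | ∅.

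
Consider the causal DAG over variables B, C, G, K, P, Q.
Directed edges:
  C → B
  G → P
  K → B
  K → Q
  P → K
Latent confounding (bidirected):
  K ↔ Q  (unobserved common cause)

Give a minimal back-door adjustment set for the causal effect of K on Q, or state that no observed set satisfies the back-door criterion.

desc(K)\{K}={B,Q}; candidates ⊆ {C,G,P}.
K↔Q: latent back-door arc(s) into K.
size 0: {}; under {} K still reaches {G,P,Q} ∋ Q.
size 1: {C}, {G}, {P}; under {C} K still reaches {G,P,Q} ∋ Q.
size 2: {C,G}, {C,P}, {G,P}; under {C,G} K still reaches {P,Q} ∋ Q.
K↔Q cannot be blocked by any observed set — no back-door set.

K→Q: no observed back-door set.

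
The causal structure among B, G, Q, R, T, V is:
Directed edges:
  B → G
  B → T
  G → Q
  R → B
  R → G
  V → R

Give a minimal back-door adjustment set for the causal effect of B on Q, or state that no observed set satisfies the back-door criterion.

B→Q: minimal back-door set {R}.

desc(B)\{B}={G,Q,T}; candidates ⊆ {R,V}.
size 0: {}; under {} B still reaches {G,Q,R,V} ∋ Q.
{R}: B⊥Q given {R} in G with B→· removed — back-door holds.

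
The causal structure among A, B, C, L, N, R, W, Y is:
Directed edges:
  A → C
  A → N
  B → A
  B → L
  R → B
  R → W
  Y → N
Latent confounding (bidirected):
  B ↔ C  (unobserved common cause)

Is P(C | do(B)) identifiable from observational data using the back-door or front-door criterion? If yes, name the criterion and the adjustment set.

P(C|do(B)): frontdoor, adjust for {A}.

desc(B)\{B}={A,C,L,N}; candidates ⊆ {R,W,Y}.
B↔C: latent back-door arc(s) into B.
size 0: {}; under {} B still reaches {C,R,W} ∋ C.
size 1: {R}, {W}, {Y}; under {R} B still reaches {C} ∋ C.
size 2: {R,W}, {R,Y}, {W,Y}; under {R,W} B still reaches {C} ∋ C.
B↔C cannot be blocked by any observed set — no back-door set.
{A}: (i) intercepts every directed B→C path; (ii) no back-door B→{A}; (iii) {B} blocks every back-door {A}→C. Front-door holds.
P(C|do(B)) = Σ_{A} P(A|B) Σ_{B'} P(C|A,B')P(B').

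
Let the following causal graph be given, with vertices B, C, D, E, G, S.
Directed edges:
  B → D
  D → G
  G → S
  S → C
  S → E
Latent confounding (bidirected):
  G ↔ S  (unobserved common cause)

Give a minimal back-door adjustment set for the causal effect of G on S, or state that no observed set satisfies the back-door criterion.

G→S: no observed back-door set.

desc(G)\{G}={C,E,S}; candidates ⊆ {B,D}.
G↔S: latent back-door arc(s) into G.
size 0: {}; under {} G still reaches {B,C,D,E,S} ∋ S.
size 1: {B}, {D}; under {B} G still reaches {C,D,E,S} ∋ S.
size 2: {B,D}; under {B,D} G still reaches {C,E,S} ∋ S.
G↔S cannot be blocked by any observed set — no back-door set.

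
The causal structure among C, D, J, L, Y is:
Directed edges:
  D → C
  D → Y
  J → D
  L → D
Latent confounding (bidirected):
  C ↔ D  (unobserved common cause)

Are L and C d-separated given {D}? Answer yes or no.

No — L and C are d-connected given {D}.

Bayes-Ball from L | {D} reaches {C,J}.
C ∈ reach(L|{D}) ⇒ L ⊥̸ C | {D}.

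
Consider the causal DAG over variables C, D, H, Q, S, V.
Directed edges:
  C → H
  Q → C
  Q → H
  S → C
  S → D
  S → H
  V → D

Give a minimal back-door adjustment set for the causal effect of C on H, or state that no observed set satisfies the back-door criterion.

C→H: minimal back-door set {Q, S}.

desc(C)\{C}={H}; candidates ⊆ {D,Q,S,V}.
size 0: {}; under {} C still reaches {D,H,Q,S} ∋ H.
size 1: {D}, {Q}, {S} …(+1); under {D} C still reaches {H,Q,S,V} ∋ H.
{Q,S}: C⊥H given {Q,S} in G with C→· removed — back-door holds.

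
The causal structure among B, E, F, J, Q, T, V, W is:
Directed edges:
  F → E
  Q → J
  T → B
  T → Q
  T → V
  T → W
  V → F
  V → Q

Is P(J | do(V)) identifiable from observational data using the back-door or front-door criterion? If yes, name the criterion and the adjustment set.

desc(V)\{V}={E,F,J,Q}; candidates ⊆ {B,T,W}.
size 0: {}; under {} V still reaches {B,J,Q,T,W} ∋ J.
{T}: V⊥J given {T} in G with V→· removed — back-door holds.
P(J|do(V)) = Σ_{T} P(J|V,T)·P(T).

P(J|do(V)): backdoor, adjust for {T}.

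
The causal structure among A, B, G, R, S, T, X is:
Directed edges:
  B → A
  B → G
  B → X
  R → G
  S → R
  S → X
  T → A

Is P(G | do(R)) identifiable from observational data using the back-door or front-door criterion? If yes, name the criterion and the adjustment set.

P(G|do(R)): backdoor, adjust for ∅.

desc(R)\{R}={G}; candidates ⊆ {A,B,S,T,X}.
∅: R⊥G given ∅ in G with R→· removed — back-door holds.
P(G|do(R)) = P(G|R) — no adjustment needed.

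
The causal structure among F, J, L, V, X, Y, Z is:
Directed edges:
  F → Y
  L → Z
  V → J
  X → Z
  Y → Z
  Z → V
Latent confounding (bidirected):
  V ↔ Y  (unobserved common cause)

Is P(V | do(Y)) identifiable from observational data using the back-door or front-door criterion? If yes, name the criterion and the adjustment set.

P(V|do(Y)): frontdoor, adjust for {Z}.

desc(Y)\{Y}={J,V,Z}; candidates ⊆ {F,L,X}.
Y↔V: latent back-door arc(s) into Y.
size 0: {}; under {} Y still reaches {F,J,V} ∋ V.
size 1: {F}, {L}, {X}; under {F} Y still reaches {J,V} ∋ V.
size 2: {F,L}, {F,X}, {L,X}; under {F,L} Y still reaches {J,V} ∋ V.
Y↔V cannot be blocked by any observed set — no back-door set.
{Z}: (i) intercepts every directed Y→V path; (ii) no back-door Y→{Z}; (iii) {Y} blocks every back-door {Z}→V. Front-door holds.
P(V|do(Y)) = Σ_{Z} P(Z|Y) Σ_{Y'} P(V|Z,Y')P(Y').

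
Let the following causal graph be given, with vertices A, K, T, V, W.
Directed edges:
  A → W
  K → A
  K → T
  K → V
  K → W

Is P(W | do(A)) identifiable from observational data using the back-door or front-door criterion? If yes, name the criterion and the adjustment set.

desc(A)\{A}={W}; candidates ⊆ {K,T,V}.
size 0: {}; under {} A still reaches {K,T,V,W} ∋ W.
{K}: A⊥W given {K} in G with A→· removed — back-door holds.
P(W|do(A)) = Σ_{K} P(W|A,K)·P(K).

P(W|do(A)): backdoor, adjust for {K}.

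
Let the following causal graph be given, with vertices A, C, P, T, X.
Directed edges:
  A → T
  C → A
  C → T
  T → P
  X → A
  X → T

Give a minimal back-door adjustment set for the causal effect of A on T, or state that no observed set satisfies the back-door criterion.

A→T: minimal back-door set {C, X}.

desc(A)\{A}={P,T}; candidates ⊆ {C,X}.
size 0: {}; under {} A still reaches {C,P,T,X} ∋ T.
size 1: {C}, {X}; under {C} A still reaches {P,T,X} ∋ T.
{C,X}: A⊥T given {C,X} in G with A→· removed — back-door holds.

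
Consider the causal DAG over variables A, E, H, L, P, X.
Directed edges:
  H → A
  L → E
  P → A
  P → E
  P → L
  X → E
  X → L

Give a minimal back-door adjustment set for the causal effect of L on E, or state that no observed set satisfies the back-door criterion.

desc(L)\{L}={E}; candidates ⊆ {A,H,P,X}.
size 0: {}; under {} L still reaches {A,E,P,X} ∋ E.
size 1: {A}, {H}, {P} …(+1); under {A} L still reaches {E,H,P,X} ∋ E.
{P,X}: L⊥E given {P,X} in G with L→· removed — back-door holds.

L→E: minimal back-door set {P, X}.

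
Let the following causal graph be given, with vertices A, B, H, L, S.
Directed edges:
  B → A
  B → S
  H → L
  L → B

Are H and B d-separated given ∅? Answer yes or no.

No — H and B are d-connected given ∅.

Bayes-Ball from H | ∅ reaches {A,B,L,S}.
B ∈ reach(H|∅) ⇒ H ⊥̸ B | ∅.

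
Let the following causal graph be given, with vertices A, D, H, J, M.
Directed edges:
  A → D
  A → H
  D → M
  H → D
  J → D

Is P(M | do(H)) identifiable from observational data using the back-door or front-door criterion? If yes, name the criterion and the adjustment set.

P(M|do(H)): backdoor, adjust for {A}.

desc(H)\{H}={D,M}; candidates ⊆ {A,J}.
size 0: {}; under {} H still reaches {A,D,M} ∋ M.
{A}: H⊥M given {A} in G with H→· removed — back-door holds.
P(M|do(H)) = Σ_{A} P(M|H,A)·P(A).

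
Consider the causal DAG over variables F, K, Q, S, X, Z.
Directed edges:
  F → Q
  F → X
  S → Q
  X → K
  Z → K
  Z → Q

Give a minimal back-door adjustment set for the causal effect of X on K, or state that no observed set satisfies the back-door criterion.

desc(X)\{X}={K}; candidates ⊆ {F,Q,S,Z}.
∅: X⊥K given ∅ in G with X→· removed — back-door holds.

X→K: minimal back-door set ∅.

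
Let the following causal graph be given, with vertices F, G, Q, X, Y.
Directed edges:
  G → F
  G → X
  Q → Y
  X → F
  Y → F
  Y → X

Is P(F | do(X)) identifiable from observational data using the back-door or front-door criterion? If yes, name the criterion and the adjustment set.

desc(X)\{X}={F}; candidates ⊆ {G,Q,Y}.
size 0: {}; under {} X still reaches {F,G,Q,Y} ∋ F.
size 1: {G}, {Q}, {Y}; under {G} X still reaches {F,Q,Y} ∋ F.
{G,Y}: X⊥F given {G,Y} in G with X→· removed — back-door holds.
P(F|do(X)) = Σ_{G,Y} P(F|X,G,Y)·P(G,Y).

P(F|do(X)): backdoor, adjust for {G, Y}.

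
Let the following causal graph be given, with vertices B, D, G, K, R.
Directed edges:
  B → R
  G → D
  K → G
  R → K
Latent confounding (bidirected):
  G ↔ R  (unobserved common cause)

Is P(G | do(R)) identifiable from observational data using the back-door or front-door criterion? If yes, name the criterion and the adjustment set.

desc(R)\{R}={D,G,K}; candidates ⊆ {B}.
R↔G: latent back-door arc(s) into R.
size 0: {}; under {} R still reaches {B,D,G} ∋ G.
size 1: {B}; under {B} R still reaches {D,G} ∋ G.
R↔G cannot be blocked by any observed set — no back-door set.
{K}: (i) intercepts every directed R→G path; (ii) no back-door R→{K}; (iii) {R} blocks every back-door {K}→G. Front-door holds.
P(G|do(R)) = Σ_{K} P(K|R) Σ_{R'} P(G|K,R')P(R').

P(G|do(R)): frontdoor, adjust for {K}.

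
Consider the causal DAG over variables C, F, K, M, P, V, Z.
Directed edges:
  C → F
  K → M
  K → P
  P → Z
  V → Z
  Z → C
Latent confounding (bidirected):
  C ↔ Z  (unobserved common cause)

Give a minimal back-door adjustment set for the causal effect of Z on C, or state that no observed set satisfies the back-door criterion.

Z→C: no observed back-door set.

desc(Z)\{Z}={C,F}; candidates ⊆ {K,M,P,V}.
Z↔C: latent back-door arc(s) into Z.
size 0: {}; under {} Z still reaches {C,F,K,M,P,V} ∋ C.
size 1: {K}, {M}, {P} …(+1); under {K} Z still reaches {C,F,P,V} ∋ C.
size 2: {K,M}, {K,P}, {K,V} …(+3); under {K,M} Z still reaches {C,F,P,V} ∋ C.
Z↔C cannot be blocked by any observed set — no back-door set.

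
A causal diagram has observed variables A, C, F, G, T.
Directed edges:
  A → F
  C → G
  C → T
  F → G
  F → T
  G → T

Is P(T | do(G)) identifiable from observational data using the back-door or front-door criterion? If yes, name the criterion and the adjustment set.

P(T|do(G)): backdoor, adjust for {C, F}.

desc(G)\{G}={T}; candidates ⊆ {A,C,F}.
size 0: {}; under {} G still reaches {A,C,F,T} ∋ T.
size 1: {A}, {C}, {F}; under {A} G still reaches {C,F,T} ∋ T.
{C,F}: G⊥T given {C,F} in G with G→· removed — back-door holds.
P(T|do(G)) = Σ_{C,F} P(T|G,C,F)·P(C,F).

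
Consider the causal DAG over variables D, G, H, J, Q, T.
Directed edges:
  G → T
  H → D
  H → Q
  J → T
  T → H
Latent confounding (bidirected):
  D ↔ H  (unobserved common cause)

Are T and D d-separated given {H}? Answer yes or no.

No — T and D are d-connected given {H}.

Bayes-Ball from T | {H} reaches {D,G,J}.
D ∈ reach(T|{H}) ⇒ T ⊥̸ D | {H}.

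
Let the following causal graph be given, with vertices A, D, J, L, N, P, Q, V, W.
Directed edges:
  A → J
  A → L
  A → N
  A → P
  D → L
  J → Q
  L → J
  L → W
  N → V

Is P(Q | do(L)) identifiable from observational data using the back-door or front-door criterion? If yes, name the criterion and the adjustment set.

desc(L)\{L}={J,Q,W}; candidates ⊆ {A,D,N,P,V}.
size 0: {}; under {} L still reaches {A,D,J,N,P,Q,V} ∋ Q.
{A}: L⊥Q given {A} in G with L→· removed — back-door holds.
P(Q|do(L)) = Σ_{A} P(Q|L,A)·P(A).

P(Q|do(L)): backdoor, adjust for {A}.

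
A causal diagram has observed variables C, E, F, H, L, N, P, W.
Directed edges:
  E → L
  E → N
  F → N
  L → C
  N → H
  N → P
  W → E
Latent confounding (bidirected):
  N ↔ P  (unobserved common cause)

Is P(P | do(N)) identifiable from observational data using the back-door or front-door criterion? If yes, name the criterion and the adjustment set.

P(P|do(N)): not identifiable (no BD/FD set).

desc(N)\{N}={H,P}; candidates ⊆ {C,E,F,L,W}.
N↔P: latent back-door arc(s) into N.
size 0: {}; under {} N still reaches {C,E,F,L,P,W} ∋ P.
size 1: {C}, {E}, {F} …(+2); under {C} N still reaches {E,F,L,P,W} ∋ P.
size 2: {C,E}, {C,F}, {C,L} …(+7); under {C,E} N still reaches {F,P} ∋ P.
N↔P cannot be blocked by any observed set — no back-door set.
No mediator lies on a directed N→…→P path.
Neither criterion identifies P(P|do(N)) in this graph.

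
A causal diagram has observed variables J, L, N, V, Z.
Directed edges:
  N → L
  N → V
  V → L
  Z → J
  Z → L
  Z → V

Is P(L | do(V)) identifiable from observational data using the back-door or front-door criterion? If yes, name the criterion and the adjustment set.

desc(V)\{V}={L}; candidates ⊆ {J,N,Z}.
size 0: {}; under {} V still reaches {J,L,N,Z} ∋ L.
size 1: {J}, {N}, {Z}; under {J} V still reaches {L,N,Z} ∋ L.
{N,Z}: V⊥L given {N,Z} in G with V→· removed — back-door holds.
P(L|do(V)) = Σ_{N,Z} P(L|V,N,Z)·P(N,Z).

P(L|do(V)): backdoor, adjust for {N, Z}.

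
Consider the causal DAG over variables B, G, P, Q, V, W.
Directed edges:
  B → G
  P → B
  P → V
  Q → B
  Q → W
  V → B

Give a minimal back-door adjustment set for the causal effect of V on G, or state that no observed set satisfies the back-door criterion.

V→G: minimal back-door set {P}.

desc(V)\{V}={B,G}; candidates ⊆ {P,Q,W}.
size 0: {}; under {} V still reaches {B,G,P} ∋ G.
{P}: V⊥G given {P} in G with V→· removed — back-door holds.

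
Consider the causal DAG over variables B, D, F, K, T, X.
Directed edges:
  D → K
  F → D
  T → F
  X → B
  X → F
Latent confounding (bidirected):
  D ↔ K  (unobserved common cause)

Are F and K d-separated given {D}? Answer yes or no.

Bayes-Ball from F | {D} reaches {B,K,T,X}.
K ∈ reach(F|{D}) ⇒ F ⊥̸ K | {D}.

No — F and K are d-connected given {D}.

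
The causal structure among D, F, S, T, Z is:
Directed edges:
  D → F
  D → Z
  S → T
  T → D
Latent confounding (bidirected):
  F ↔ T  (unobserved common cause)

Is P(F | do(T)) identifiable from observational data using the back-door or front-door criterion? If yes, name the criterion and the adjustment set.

P(F|do(T)): frontdoor, adjust for {D}.

desc(T)\{T}={D,F,Z}; candidates ⊆ {S}.
T↔F: latent back-door arc(s) into T.
size 0: {}; under {} T still reaches {F,S} ∋ F.
size 1: {S}; under {S} T still reaches {F} ∋ F.
T↔F cannot be blocked by any observed set — no back-door set.
{D}: (i) intercepts every directed T→F path; (ii) no back-door T→{D}; (iii) {T} blocks every back-door {D}→F. Front-door holds.
P(F|do(T)) = Σ_{D} P(D|T) Σ_{T'} P(F|D,T')P(T').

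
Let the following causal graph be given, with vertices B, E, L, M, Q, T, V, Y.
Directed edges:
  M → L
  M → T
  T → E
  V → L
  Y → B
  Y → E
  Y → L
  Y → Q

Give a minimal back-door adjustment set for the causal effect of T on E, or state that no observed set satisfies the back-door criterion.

desc(T)\{T}={E}; candidates ⊆ {B,L,M,Q,V,Y}.
∅: T⊥E given ∅ in G with T→· removed — back-door holds.

T→E: minimal back-door set ∅.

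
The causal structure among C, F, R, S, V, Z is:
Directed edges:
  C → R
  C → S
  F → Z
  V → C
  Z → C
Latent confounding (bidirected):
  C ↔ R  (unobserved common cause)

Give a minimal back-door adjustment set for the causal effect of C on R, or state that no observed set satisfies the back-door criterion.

desc(C)\{C}={R,S}; candidates ⊆ {F,V,Z}.
C↔R: latent back-door arc(s) into C.
size 0: {}; under {} C still reaches {F,R,V,Z} ∋ R.
size 1: {F}, {V}, {Z}; under {F} C still reaches {R,V,Z} ∋ R.
size 2: {F,V}, {F,Z}, {V,Z}; under {F,V} C still reaches {R,Z} ∋ R.
C↔R cannot be blocked by any observed set — no back-door set.

C→R: no observed back-door set.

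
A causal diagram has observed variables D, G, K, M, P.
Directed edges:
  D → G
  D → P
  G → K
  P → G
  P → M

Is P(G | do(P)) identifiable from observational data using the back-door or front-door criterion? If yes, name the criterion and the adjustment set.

P(G|do(P)): backdoor, adjust for {D}.

desc(P)\{P}={G,K,M}; candidates ⊆ {D}.
size 0: {}; under {} P still reaches {D,G,K} ∋ G.
{D}: P⊥G given {D} in G with P→· removed — back-door holds.
P(G|do(P)) = Σ_{D} P(G|P,D)·P(D).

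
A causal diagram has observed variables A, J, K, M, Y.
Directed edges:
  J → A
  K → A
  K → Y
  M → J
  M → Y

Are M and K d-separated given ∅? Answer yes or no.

Yes — M ⊥ K | ∅.

Bayes-Ball from M | ∅ reaches {A,J,Y}.
K ∉ reach(M|∅) ⇒ M ⊥ K | ∅.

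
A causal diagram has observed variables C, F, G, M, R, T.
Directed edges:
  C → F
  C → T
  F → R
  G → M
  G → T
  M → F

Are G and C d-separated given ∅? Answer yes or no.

Yes — G ⊥ C | ∅.

Bayes-Ball from G | ∅ reaches {F,M,R,T}.
C ∉ reach(G|∅) ⇒ G ⊥ C | ∅.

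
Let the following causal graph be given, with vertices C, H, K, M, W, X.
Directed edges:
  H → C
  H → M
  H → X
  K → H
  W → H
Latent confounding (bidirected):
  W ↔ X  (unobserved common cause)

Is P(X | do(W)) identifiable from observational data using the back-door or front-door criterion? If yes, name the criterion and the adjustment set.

P(X|do(W)): frontdoor, adjust for {H}.

desc(W)\{W}={C,H,M,X}; candidates ⊆ {K}.
W↔X: latent back-door arc(s) into W.
size 0: {}; under {} W still reaches {X} ∋ X.
size 1: {K}; under {K} W still reaches {X} ∋ X.
W↔X cannot be blocked by any observed set — no back-door set.
{H}: (i) intercepts every directed W→X path; (ii) no back-door W→{H}; (iii) {W} blocks every back-door {H}→X. Front-door holds.
P(X|do(W)) = Σ_{H} P(H|W) Σ_{W'} P(X|H,W')P(W').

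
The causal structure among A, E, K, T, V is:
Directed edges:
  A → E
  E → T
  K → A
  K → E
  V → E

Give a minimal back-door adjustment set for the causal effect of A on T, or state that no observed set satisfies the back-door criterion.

A→T: minimal back-door set {K}.

desc(A)\{A}={E,T}; candidates ⊆ {K,V}.
size 0: {}; under {} A still reaches {E,K,T} ∋ T.
{K}: A⊥T given {K} in G with A→· removed — back-door holds.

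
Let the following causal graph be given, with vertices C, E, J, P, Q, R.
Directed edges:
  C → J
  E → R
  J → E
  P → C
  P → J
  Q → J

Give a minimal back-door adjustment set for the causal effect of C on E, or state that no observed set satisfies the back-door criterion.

C→E: minimal back-door set {P}.

desc(C)\{C}={E,J,R}; candidates ⊆ {P,Q}.
size 0: {}; under {} C still reaches {E,J,P,R} ∋ E.
{P}: C⊥E given {P} in G with C→· removed — back-door holds.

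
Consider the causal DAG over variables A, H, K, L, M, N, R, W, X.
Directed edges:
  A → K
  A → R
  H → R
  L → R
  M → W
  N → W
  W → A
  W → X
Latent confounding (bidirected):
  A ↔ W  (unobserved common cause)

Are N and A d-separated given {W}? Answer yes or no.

Bayes-Ball from N | {W} reaches {A,K,M,R}.
A ∈ reach(N|{W}) ⇒ N ⊥̸ A | {W}.

No — N and A are d-connected given {W}.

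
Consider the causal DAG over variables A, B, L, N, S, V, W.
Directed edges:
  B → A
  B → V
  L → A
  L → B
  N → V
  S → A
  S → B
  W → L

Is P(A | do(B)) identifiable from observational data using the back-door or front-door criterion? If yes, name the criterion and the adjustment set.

P(A|do(B)): backdoor, adjust for {L, S}.

desc(B)\{B}={A,V}; candidates ⊆ {L,N,S,W}.
size 0: {}; under {} B still reaches {A,L,S,W} ∋ A.
size 1: {L}, {N}, {S} …(+1); under {L} B still reaches {A,S} ∋ A.
{L,S}: B⊥A given {L,S} in G with B→· removed — back-door holds.
P(A|do(B)) = Σ_{L,S} P(A|B,L,S)·P(L,S).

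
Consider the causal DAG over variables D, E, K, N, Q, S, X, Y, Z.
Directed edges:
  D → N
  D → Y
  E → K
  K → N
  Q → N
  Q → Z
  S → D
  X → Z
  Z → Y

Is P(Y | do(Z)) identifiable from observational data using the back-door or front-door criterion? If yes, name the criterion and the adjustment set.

P(Y|do(Z)): backdoor, adjust for ∅.

desc(Z)\{Z}={Y}; candidates ⊆ {D,E,K,N,Q,S,X}.
∅: Z⊥Y given ∅ in G with Z→· removed — back-door holds.
P(Y|do(Z)) = P(Y|Z) — no adjustment needed.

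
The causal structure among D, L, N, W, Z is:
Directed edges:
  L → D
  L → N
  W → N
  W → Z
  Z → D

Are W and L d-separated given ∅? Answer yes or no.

Yes — W ⊥ L | ∅.

Bayes-Ball from W | ∅ reaches {D,N,Z}.
L ∉ reach(W|∅) ⇒ W ⊥ L | ∅.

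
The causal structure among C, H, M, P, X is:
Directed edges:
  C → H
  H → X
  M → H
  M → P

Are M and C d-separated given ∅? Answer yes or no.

Yes — M ⊥ C | ∅.

Bayes-Ball from M | ∅ reaches {H,P,X}.
C ∉ reach(M|∅) ⇒ M ⊥ C | ∅.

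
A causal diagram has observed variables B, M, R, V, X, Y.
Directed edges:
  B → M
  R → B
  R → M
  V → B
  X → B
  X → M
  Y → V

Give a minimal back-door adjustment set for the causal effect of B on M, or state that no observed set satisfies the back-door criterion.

desc(B)\{B}={M}; candidates ⊆ {R,V,X,Y}.
size 0: {}; under {} B still reaches {M,R,V,X,Y} ∋ M.
size 1: {R}, {V}, {X} …(+1); under {R} B still reaches {M,V,X,Y} ∋ M.
{R,X}: B⊥M given {R,X} in G with B→· removed — back-door holds.

B→M: minimal back-door set {R, X}.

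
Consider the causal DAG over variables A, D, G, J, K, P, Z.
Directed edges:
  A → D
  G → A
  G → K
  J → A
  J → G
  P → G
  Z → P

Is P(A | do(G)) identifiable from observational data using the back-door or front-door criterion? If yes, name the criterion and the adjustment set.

desc(G)\{G}={A,D,K}; candidates ⊆ {J,P,Z}.
size 0: {}; under {} G still reaches {A,D,J,P,Z} ∋ A.
{J}: G⊥A given {J} in G with G→· removed — back-door holds.
P(A|do(G)) = Σ_{J} P(A|G,J)·P(J).

P(A|do(G)): backdoor, adjust for {J}.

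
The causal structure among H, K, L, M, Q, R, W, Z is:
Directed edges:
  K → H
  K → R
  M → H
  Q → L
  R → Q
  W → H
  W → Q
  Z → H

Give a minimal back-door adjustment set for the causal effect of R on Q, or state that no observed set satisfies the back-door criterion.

R→Q: minimal back-door set ∅.

desc(R)\{R}={L,Q}; candidates ⊆ {H,K,M,W,Z}.
∅: R⊥Q given ∅ in G with R→· removed — back-door holds.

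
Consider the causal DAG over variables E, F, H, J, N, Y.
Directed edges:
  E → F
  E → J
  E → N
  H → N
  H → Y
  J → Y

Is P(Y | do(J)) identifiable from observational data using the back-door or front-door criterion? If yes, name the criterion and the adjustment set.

desc(J)\{J}={Y}; candidates ⊆ {E,F,H,N}.
∅: J⊥Y given ∅ in G with J→· removed — back-door holds.
P(Y|do(J)) = P(Y|J) — no adjustment needed.

P(Y|do(J)): backdoor, adjust for ∅.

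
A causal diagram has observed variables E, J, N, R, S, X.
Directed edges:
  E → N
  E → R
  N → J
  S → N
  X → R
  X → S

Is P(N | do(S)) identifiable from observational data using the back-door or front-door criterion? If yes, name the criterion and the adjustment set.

desc(S)\{S}={J,N}; candidates ⊆ {E,R,X}.
∅: S⊥N given ∅ in G with S→· removed — back-door holds.
P(N|do(S)) = P(N|S) — no adjustment needed.

P(N|do(S)): backdoor, adjust for ∅.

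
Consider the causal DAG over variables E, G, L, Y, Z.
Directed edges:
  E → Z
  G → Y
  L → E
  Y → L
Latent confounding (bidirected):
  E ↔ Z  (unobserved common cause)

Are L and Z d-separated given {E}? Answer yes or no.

No — L and Z are d-connected given {E}.

Bayes-Ball from L | {E} reaches {G,Y,Z}.
Z ∈ reach(L|{E}) ⇒ L ⊥̸ Z | {E}.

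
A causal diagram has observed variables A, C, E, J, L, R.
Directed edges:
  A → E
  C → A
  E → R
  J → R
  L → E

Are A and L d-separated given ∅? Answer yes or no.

Yes — A ⊥ L | ∅.

Bayes-Ball from A | ∅ reaches {C,E,R}.
L ∉ reach(A|∅) ⇒ A ⊥ L | ∅.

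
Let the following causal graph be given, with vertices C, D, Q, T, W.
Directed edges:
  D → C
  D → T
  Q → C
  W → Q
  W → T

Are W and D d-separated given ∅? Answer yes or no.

Bayes-Ball from W | ∅ reaches {C,Q,T}.
D ∉ reach(W|∅) ⇒ W ⊥ D | ∅.

Yes — W ⊥ D | ∅.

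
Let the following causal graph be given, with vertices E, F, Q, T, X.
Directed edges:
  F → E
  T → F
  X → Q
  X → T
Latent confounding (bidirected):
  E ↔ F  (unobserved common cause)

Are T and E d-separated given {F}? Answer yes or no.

No — T and E are d-connected given {F}.

Bayes-Ball from T | {F} reaches {E,Q,X}.
E ∈ reach(T|{F}) ⇒ T ⊥̸ E | {F}.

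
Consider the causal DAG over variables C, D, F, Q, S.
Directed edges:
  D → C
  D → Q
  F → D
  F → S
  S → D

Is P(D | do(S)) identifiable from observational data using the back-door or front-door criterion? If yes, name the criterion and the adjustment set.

P(D|do(S)): backdoor, adjust for {F}.

desc(S)\{S}={C,D,Q}; candidates ⊆ {F}.
size 0: {}; under {} S still reaches {C,D,F,Q} ∋ D.
{F}: S⊥D given {F} in G with S→· removed — back-door holds.
P(D|do(S)) = Σ_{F} P(D|S,F)·P(F).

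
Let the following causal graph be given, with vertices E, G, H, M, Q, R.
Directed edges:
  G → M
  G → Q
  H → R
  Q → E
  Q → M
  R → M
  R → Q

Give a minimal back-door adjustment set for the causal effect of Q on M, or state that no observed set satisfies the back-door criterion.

Q→M: minimal back-door set {G, R}.

desc(Q)\{Q}={E,M}; candidates ⊆ {G,H,R}.
size 0: {}; under {} Q still reaches {G,H,M,R} ∋ M.
size 1: {G}, {H}, {R}; under {G} Q still reaches {H,M,R} ∋ M.
{G,R}: Q⊥M given {G,R} in G with Q→· removed — back-door holds.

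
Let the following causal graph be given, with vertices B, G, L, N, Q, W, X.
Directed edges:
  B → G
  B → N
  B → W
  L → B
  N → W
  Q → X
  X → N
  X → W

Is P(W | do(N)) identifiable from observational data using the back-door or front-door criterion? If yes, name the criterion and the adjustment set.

desc(N)\{N}={W}; candidates ⊆ {B,G,L,Q,X}.
size 0: {}; under {} N still reaches {B,G,L,Q,W,X} ∋ W.
size 1: {B}, {G}, {L} …(+2); under {B} N still reaches {Q,W,X} ∋ W.
{B,X}: N⊥W given {B,X} in G with N→· removed — back-door holds.
P(W|do(N)) = Σ_{B,X} P(W|N,B,X)·P(B,X).

P(W|do(N)): backdoor, adjust for {B, X}.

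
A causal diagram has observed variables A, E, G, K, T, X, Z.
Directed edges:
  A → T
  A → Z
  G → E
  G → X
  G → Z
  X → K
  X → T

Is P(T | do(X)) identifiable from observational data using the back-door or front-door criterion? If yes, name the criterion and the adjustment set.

desc(X)\{X}={K,T}; candidates ⊆ {A,E,G,Z}.
∅: X⊥T given ∅ in G with X→· removed — back-door holds.
P(T|do(X)) = P(T|X) — no adjustment needed.

P(T|do(X)): backdoor, adjust for ∅.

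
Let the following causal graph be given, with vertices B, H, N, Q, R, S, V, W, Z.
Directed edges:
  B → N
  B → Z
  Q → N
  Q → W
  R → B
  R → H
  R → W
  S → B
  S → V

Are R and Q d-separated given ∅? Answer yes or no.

Yes — R ⊥ Q | ∅.

Bayes-Ball from R | ∅ reaches {B,H,N,W,Z}.
Q ∉ reach(R|∅) ⇒ R ⊥ Q | ∅.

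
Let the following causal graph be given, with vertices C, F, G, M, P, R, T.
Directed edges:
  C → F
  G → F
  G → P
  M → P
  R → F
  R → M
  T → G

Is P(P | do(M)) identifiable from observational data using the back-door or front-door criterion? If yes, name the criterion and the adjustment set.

P(P|do(M)): backdoor, adjust for ∅.

desc(M)\{M}={P}; candidates ⊆ {C,F,G,R,T}.
∅: M⊥P given ∅ in G with M→· removed — back-door holds.
P(P|do(M)) = P(P|M) — no adjustment needed.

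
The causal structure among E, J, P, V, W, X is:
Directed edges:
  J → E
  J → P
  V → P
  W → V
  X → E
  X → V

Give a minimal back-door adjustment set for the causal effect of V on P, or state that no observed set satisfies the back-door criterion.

V→P: minimal back-door set ∅.

desc(V)\{V}={P}; candidates ⊆ {E,J,W,X}.
∅: V⊥P given ∅ in G with V→· removed — back-door holds.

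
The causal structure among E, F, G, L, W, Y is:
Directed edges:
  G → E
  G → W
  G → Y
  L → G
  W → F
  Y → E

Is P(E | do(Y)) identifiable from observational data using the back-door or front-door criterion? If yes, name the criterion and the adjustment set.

P(E|do(Y)): backdoor, adjust for {G}.

desc(Y)\{Y}={E}; candidates ⊆ {F,G,L,W}.
size 0: {}; under {} Y still reaches {E,F,G,L,W} ∋ E.
{G}: Y⊥E given {G} in G with Y→· removed — back-door holds.
P(E|do(Y)) = Σ_{G} P(E|Y,G)·P(G).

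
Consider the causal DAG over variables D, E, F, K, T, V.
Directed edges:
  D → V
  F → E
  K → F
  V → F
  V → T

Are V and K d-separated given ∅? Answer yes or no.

Bayes-Ball from V | ∅ reaches {D,E,F,T}.
K ∉ reach(V|∅) ⇒ V ⊥ K | ∅.

Yes — V ⊥ K | ∅.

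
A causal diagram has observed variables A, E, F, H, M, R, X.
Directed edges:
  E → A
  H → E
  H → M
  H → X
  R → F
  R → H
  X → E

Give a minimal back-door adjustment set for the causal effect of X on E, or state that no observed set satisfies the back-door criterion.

desc(X)\{X}={A,E}; candidates ⊆ {F,H,M,R}.
size 0: {}; under {} X still reaches {A,E,F,H,M,R} ∋ E.
{H}: X⊥E given {H} in G with X→· removed — back-door holds.

X→E: minimal back-door set {H}.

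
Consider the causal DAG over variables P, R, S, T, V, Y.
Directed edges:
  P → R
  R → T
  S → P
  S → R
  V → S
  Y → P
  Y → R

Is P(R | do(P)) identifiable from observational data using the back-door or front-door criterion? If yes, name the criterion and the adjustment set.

desc(P)\{P}={R,T}; candidates ⊆ {S,V,Y}.
size 0: {}; under {} P still reaches {R,S,T,V,Y} ∋ R.
size 1: {S}, {V}, {Y}; under {S} P still reaches {R,T,Y} ∋ R.
{S,Y}: P⊥R given {S,Y} in G with P→· removed — back-door holds.
P(R|do(P)) = Σ_{S,Y} P(R|P,S,Y)·P(S,Y).

P(R|do(P)): backdoor, adjust for {S, Y}.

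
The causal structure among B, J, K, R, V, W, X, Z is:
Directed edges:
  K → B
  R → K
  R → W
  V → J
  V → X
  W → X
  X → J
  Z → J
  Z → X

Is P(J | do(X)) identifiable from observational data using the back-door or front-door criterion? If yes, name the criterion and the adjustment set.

P(J|do(X)): backdoor, adjust for {V, Z}.

desc(X)\{X}={J}; candidates ⊆ {B,K,R,V,W,Z}.
size 0: {}; under {} X still reaches {B,J,K,R,V,W,Z} ∋ J.
size 1: {B}, {K}, {R} …(+3); under {B} X still reaches {J,K,R,V,W,Z} ∋ J.
{V,Z}: X⊥J given {V,Z} in G with X→· removed — back-door holds.
P(J|do(X)) = Σ_{V,Z} P(J|X,V,Z)·P(V,Z).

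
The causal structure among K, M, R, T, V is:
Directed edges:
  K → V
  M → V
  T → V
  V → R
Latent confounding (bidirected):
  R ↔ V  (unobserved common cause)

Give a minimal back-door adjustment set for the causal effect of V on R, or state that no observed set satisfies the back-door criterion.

V→R: no observed back-door set.

desc(V)\{V}={R}; candidates ⊆ {K,M,T}.
V↔R: latent back-door arc(s) into V.
size 0: {}; under {} V still reaches {K,M,R,T} ∋ R.
size 1: {K}, {M}, {T}; under {K} V still reaches {M,R,T} ∋ R.
size 2: {K,M}, {K,T}, {M,T}; under {K,M} V still reaches {R,T} ∋ R.
V↔R cannot be blocked by any observed set — no back-door set.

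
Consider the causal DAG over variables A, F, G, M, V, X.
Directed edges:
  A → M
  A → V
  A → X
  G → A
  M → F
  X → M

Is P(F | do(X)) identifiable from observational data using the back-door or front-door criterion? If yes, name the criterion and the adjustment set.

P(F|do(X)): backdoor, adjust for {A}.

desc(X)\{X}={F,M}; candidates ⊆ {A,G,V}.
size 0: {}; under {} X still reaches {A,F,G,M,V} ∋ F.
{A}: X⊥F given {A} in G with X→· removed — back-door holds.
P(F|do(X)) = Σ_{A} P(F|X,A)·P(A).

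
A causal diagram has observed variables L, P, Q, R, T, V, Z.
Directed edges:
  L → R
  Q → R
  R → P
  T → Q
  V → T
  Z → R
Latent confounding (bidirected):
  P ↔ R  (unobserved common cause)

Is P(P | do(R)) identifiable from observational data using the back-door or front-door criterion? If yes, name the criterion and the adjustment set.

P(P|do(R)): not identifiable (no BD/FD set).

desc(R)\{R}={P}; candidates ⊆ {L,Q,T,V,Z}.
R↔P: latent back-door arc(s) into R.
size 0: {}; under {} R still reaches {L,P,Q,T,V,Z} ∋ P.
size 1: {L}, {Q}, {T} …(+2); under {L} R still reaches {P,Q,T,V,Z} ∋ P.
size 2: {L,Q}, {L,T}, {L,V} …(+7); under {L,Q} R still reaches {P,Z} ∋ P.
R↔P cannot be blocked by any observed set — no back-door set.
No mediator lies on a directed R→…→P path.
Neither criterion identifies P(P|do(R)) in this graph.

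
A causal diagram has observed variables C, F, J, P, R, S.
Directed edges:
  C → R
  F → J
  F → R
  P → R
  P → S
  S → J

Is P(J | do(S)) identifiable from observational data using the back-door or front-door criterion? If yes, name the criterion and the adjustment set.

desc(S)\{S}={J}; candidates ⊆ {C,F,P,R}.
∅: S⊥J given ∅ in G with S→· removed — back-door holds.
P(J|do(S)) = P(J|S) — no adjustment needed.

P(J|do(S)): backdoor, adjust for ∅.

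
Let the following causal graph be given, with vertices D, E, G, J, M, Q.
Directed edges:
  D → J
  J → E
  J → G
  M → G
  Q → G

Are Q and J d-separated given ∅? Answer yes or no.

Yes — Q ⊥ J | ∅.

Bayes-Ball from Q | ∅ reaches {G}.
J ∉ reach(Q|∅) ⇒ Q ⊥ J | ∅.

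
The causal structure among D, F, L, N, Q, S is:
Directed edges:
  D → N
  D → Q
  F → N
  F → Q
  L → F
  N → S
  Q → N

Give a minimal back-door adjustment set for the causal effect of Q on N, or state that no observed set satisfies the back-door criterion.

Q→N: minimal back-door set {D, F}.

desc(Q)\{Q}={N,S}; candidates ⊆ {D,F,L}.
size 0: {}; under {} Q still reaches {D,F,L,N,S} ∋ N.
size 1: {D}, {F}, {L}; under {D} Q still reaches {F,L,N,S} ∋ N.
{D,F}: Q⊥N given {D,F} in G with Q→· removed — back-door holds.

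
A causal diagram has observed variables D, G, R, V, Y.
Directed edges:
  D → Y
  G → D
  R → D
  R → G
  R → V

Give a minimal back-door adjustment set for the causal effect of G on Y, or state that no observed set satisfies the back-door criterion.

G→Y: minimal back-door set {R}.

desc(G)\{G}={D,Y}; candidates ⊆ {R,V}.
size 0: {}; under {} G still reaches {D,R,V,Y} ∋ Y.
{R}: G⊥Y given {R} in G with G→· removed — back-door holds.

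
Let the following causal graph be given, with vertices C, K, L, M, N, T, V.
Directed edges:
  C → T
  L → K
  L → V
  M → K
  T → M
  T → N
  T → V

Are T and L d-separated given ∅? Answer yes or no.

Bayes-Ball from T | ∅ reaches {C,K,M,N,V}.
L ∉ reach(T|∅) ⇒ T ⊥ L | ∅.

Yes — T ⊥ L | ∅.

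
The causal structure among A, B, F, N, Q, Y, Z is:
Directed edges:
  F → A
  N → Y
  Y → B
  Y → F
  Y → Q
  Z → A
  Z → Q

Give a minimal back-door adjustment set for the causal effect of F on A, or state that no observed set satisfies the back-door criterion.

F→A: minimal back-door set ∅.

desc(F)\{F}={A}; candidates ⊆ {B,N,Q,Y,Z}.
∅: F⊥A given ∅ in G with F→· removed — back-door holds.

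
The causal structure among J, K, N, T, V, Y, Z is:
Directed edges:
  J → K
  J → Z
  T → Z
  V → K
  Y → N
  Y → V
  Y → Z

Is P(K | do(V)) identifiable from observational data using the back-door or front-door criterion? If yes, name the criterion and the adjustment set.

desc(V)\{V}={K}; candidates ⊆ {J,N,T,Y,Z}.
∅: V⊥K given ∅ in G with V→· removed — back-door holds.
P(K|do(V)) = P(K|V) — no adjustment needed.

P(K|do(V)): backdoor, adjust for ∅.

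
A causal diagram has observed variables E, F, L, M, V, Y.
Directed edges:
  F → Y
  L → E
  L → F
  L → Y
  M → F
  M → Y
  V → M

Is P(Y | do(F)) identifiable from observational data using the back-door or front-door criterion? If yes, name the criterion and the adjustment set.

desc(F)\{F}={Y}; candidates ⊆ {E,L,M,V}.
size 0: {}; under {} F still reaches {E,L,M,V,Y} ∋ Y.
size 1: {E}, {L}, {M} …(+1); under {E} F still reaches {L,M,V,Y} ∋ Y.
{L,M}: F⊥Y given {L,M} in G with F→· removed — back-door holds.
P(Y|do(F)) = Σ_{L,M} P(Y|F,L,M)·P(L,M).

P(Y|do(F)): backdoor, adjust for {L, M}.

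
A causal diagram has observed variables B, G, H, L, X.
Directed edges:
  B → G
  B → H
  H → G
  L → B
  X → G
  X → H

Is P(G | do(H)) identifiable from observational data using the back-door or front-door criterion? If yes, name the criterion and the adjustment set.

desc(H)\{H}={G}; candidates ⊆ {B,L,X}.
size 0: {}; under {} H still reaches {B,G,L,X} ∋ G.
size 1: {B}, {L}, {X}; under {B} H still reaches {G,X} ∋ G.
{B,X}: H⊥G given {B,X} in G with H→· removed — back-door holds.
P(G|do(H)) = Σ_{B,X} P(G|H,B,X)·P(B,X).

P(G|do(H)): backdoor, adjust for {B, X}.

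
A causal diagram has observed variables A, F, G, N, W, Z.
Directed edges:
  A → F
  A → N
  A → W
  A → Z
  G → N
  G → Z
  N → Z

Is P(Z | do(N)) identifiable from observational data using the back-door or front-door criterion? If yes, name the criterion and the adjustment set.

desc(N)\{N}={Z}; candidates ⊆ {A,F,G,W}.
size 0: {}; under {} N still reaches {A,F,G,W,Z} ∋ Z.
size 1: {A}, {F}, {G} …(+1); under {A} N still reaches {G,Z} ∋ Z.
{A,G}: N⊥Z given {A,G} in G with N→· removed — back-door holds.
P(Z|do(N)) = Σ_{A,G} P(Z|N,A,G)·P(A,G).

P(Z|do(N)): backdoor, adjust for {A, G}.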